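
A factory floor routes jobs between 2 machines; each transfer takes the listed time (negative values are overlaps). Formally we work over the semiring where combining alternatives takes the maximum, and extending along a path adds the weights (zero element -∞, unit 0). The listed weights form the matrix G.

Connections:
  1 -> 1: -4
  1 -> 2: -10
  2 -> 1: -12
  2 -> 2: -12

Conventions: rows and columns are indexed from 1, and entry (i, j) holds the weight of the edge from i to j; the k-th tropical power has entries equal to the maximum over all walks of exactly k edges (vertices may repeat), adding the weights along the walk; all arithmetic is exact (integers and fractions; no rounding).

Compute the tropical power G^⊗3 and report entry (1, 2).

G^⊗2:
  [-8, -14]
  [-16, -22]
G^⊗3:
  [-12, -18]
  [-20, -26]
Key observation: the optimum is the walk 1->1->1->2, with weight (-4) + (-4) + (-10) = -18.
Optimal value attained by: walk 1->1->1->2.
Answer: (G^⊗3)[1][2] = -18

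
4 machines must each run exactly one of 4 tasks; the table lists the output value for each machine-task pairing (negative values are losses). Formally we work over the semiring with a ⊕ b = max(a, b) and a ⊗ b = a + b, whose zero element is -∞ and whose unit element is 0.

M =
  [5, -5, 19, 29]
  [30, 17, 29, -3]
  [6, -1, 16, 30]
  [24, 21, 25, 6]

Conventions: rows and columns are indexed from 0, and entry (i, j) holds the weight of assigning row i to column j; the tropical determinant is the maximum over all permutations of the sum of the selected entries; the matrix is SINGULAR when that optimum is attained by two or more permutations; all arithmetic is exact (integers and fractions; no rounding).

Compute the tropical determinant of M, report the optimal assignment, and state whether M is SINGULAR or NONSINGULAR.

σ = (0, 1, 2, 3): 5 + 17 + 16 + 6 = 44
σ = (0, 1, 3, 2): 5 + 17 + 30 + 25 = 77
σ = (0, 2, 1, 3): 5 + 29 + (-1) + 6 = 39
σ = (0, 2, 3, 1): 5 + 29 + 30 + 21 = 85
σ = (0, 3, 1, 2): 5 + (-3) + (-1) + 25 = 26
σ = (0, 3, 2, 1): 5 + (-3) + 16 + 21 = 39
σ = (1, 0, 2, 3): (-5) + 30 + 16 + 6 = 47
σ = (1, 0, 3, 2): (-5) + 30 + 30 + 25 = 80
σ = (1, 2, 0, 3): (-5) + 29 + 6 + 6 = 36
σ = (1, 2, 3, 0): (-5) + 29 + 30 + 24 = 78
σ = (1, 3, 0, 2): (-5) + (-3) + 6 + 25 = 23
σ = (1, 3, 2, 0): (-5) + (-3) + 16 + 24 = 32
σ = (2, 0, 1, 3): 19 + 30 + (-1) + 6 = 54
σ = (2, 0, 3, 1): 19 + 30 + 30 + 21 = 100
σ = (2, 1, 0, 3): 19 + 17 + 6 + 6 = 48
σ = (2, 1, 3, 0): 19 + 17 + 30 + 24 = 90
σ = (2, 3, 0, 1): 19 + (-3) + 6 + 21 = 43
σ = (2, 3, 1, 0): 19 + (-3) + (-1) + 24 = 39
σ = (3, 0, 1, 2): 29 + 30 + (-1) + 25 = 83
σ = (3, 0, 2, 1): 29 + 30 + 16 + 21 = 96
σ = (3, 1, 0, 2): 29 + 17 + 6 + 25 = 77
σ = (3, 1, 2, 0): 29 + 17 + 16 + 24 = 86
σ = (3, 2, 0, 1): 29 + 29 + 6 + 21 = 85
σ = (3, 2, 1, 0): 29 + 29 + (-1) + 24 = 81
Optimal value attained by: σ = (2, 0, 3, 1).
Answer: det⊕(M) = 100; verdict: NONSINGULAR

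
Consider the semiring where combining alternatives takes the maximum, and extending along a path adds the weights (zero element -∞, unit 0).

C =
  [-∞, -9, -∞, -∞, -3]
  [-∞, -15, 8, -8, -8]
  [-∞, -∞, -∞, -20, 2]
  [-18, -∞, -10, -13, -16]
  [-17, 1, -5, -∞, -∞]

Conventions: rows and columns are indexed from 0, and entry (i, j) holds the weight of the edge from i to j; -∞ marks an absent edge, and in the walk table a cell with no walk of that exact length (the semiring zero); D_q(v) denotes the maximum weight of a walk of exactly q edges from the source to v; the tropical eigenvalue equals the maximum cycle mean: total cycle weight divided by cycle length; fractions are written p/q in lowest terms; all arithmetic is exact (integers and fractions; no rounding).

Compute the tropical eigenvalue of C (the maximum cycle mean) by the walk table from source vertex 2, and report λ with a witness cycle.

q=0: [-∞, -∞, 0, -∞, -∞]
q=1: [-∞, -∞, -∞, -20, 2]
q=2: [-15, 3, -3, -33, -36]
q=3: [-51, -12, 11, -5, -1]
q=4: [-18, 0, -4, -9, 13]
q=5: [-4, 14, 8, -8, -2]
Optimal cycle mean attained by: cycle 1->2->4->1, total 8 + 2 + 1, length 3.
Answer: λ = 11/3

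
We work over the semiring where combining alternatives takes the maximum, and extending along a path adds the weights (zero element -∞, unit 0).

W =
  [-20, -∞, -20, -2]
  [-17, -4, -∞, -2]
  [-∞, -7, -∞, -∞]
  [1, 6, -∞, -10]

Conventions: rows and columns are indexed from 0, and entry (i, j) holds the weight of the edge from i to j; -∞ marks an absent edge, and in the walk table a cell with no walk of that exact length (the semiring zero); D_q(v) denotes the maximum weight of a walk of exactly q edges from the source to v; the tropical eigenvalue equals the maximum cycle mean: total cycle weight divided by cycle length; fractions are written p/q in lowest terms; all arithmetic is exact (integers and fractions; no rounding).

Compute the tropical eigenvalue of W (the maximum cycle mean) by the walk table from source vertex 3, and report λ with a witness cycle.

q=0: [-∞, -∞, -∞, 0]
q=1: [1, 6, -∞, -10]
q=2: [-9, 2, -19, 4]
q=3: [5, 10, -29, 0]
q=4: [1, 6, -15, 8]
Optimal cycle mean attained by: cycle 1->3->1, total (-2) + 6, length 2.
Answer: λ = 2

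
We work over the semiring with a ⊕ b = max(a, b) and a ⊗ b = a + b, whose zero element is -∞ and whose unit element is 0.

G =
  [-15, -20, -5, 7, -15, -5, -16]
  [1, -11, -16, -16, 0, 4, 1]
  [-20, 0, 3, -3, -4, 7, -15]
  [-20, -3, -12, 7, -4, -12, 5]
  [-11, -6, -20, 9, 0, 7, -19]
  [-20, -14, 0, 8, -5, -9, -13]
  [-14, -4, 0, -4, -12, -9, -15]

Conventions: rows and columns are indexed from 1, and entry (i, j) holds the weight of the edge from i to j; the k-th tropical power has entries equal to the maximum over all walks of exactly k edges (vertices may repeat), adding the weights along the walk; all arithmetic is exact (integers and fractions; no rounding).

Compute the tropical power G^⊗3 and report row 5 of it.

G^⊗2:
  [-13, 4, -2, 14, 3, 2, 12]
  [-10, -3, 4, 12, 0, 7, -9]
  [1, 3, 7, 15, 2, 10, 2]
  [-2, 4, 5, 14, 3, 3, 12]
  [-5, 6, 7, 16, 5, 7, 14]
  [-12, 5, 3, 15, 4, 7, 13]
  [-3, 0, 3, 3, -4, 7, 1]
G^⊗3:
  [5, 11, 12, 21, 10, 10, 19]
  [-2, 9, 7, 19, 8, 11, 17]
  [4, 12, 10, 22, 11, 14, 20]
  [5, 11, 12, 21, 10, 12, 19]
  [7, 13, 14, 23, 12, 14, 21]
  [6, 12, 13, 22, 11, 11, 20]
  [1, 3, 7, 15, 2, 10, 8]
Answer: row 5 of G^⊗3 = [7, 13, 14, 23, 12, 14, 21]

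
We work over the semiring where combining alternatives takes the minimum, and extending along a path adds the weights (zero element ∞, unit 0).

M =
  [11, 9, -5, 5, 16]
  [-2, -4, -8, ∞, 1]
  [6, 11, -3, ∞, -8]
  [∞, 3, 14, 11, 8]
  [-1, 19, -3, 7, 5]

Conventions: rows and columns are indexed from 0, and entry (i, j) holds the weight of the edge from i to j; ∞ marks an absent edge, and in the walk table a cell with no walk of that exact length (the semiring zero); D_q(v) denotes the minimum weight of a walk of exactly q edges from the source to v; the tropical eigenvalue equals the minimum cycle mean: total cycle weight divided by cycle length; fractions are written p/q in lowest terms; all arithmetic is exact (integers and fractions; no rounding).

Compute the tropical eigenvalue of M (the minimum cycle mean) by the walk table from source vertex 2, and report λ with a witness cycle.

q=0: [∞, ∞, 0, ∞, ∞]
q=1: [6, 11, -3, ∞, -8]
q=2: [-9, 7, -11, -1, -11]
q=3: [-12, 0, -14, -4, -19]
q=4: [-20, -4, -22, -12, -22]
q=5: [-23, -11, -25, -15, -30]
Optimal cycle mean attained by: cycle 2->4->2, total (-8) + (-3), length 2.
Answer: λ = -11/2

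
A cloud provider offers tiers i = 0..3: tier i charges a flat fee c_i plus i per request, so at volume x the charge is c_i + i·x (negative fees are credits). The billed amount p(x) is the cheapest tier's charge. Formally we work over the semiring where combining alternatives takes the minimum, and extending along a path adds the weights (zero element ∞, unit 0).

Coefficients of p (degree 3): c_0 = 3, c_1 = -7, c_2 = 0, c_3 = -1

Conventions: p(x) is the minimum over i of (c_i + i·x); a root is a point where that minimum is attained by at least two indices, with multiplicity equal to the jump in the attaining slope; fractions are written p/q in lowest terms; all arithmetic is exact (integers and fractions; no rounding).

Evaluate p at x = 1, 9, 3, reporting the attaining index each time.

p(1) = min(3+0·1=3, -7+1·1=-6, 0+2·1=2, -1+3·1=2) = -6 (attained by i=1)
p(9) = min(3+0·9=3, -7+1·9=2, 0+2·9=18, -1+3·9=26) = 2 (attained by i=1)
p(3) = min(3+0·3=3, -7+1·3=-4, 0+2·3=6, -1+3·3=8) = -4 (attained by i=1)
Answer: p(1) = -6; p(9) = 2; p(3) = -4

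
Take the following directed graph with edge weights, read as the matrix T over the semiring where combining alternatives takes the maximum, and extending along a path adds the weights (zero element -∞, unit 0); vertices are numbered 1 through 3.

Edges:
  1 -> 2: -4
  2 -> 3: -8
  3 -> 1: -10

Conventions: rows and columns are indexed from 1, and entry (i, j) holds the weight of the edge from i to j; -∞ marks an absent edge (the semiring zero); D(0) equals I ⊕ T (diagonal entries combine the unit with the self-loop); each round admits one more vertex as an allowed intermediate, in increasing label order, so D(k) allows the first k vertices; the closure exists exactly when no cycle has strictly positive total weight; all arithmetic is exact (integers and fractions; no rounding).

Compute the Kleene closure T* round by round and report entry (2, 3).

D(0):
  [0, -4, -∞]
  [-∞, 0, -8]
  [-10, -∞, 0]
D(1):
  [0, -4, -∞]
  [-∞, 0, -8]
  [-10, -14, 0]
D(2):
  [0, -4, -12]
  [-∞, 0, -8]
  [-10, -14, 0]
D(3):
  [0, -4, -12]
  [-18, 0, -8]
  [-10, -14, 0]
Answer: T*[2][3] = -8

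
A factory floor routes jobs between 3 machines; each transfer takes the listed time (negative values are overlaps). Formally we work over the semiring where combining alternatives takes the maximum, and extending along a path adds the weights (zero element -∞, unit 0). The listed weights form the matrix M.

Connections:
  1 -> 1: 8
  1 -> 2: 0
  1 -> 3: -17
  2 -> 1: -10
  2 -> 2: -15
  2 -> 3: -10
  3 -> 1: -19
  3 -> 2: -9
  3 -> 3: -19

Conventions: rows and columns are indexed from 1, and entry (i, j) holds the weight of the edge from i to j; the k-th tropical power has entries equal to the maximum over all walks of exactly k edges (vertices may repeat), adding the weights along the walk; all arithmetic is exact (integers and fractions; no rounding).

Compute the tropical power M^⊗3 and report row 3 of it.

M^⊗2:
  [16, 8, -9]
  [-2, -10, -25]
  [-11, -19, -19]
M^⊗3:
  [24, 16, -1]
  [6, -2, -19]
  [-3, -11, -28]
Answer: row 3 of M^⊗3 = [-3, -11, -28]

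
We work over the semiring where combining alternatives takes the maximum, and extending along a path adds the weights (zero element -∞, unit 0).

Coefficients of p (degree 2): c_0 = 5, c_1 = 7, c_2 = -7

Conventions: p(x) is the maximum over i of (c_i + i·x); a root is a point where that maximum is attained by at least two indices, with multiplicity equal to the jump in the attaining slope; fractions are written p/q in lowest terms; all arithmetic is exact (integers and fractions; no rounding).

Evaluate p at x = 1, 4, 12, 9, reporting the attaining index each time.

p(1) = max(5+0·1=5, 7+1·1=8, -7+2·1=-5) = 8 (attained by i=1)
p(4) = max(5+0·4=5, 7+1·4=11, -7+2·4=1) = 11 (attained by i=1)
p(12) = max(5+0·12=5, 7+1·12=19, -7+2·12=17) = 19 (attained by i=1)
p(9) = max(5+0·9=5, 7+1·9=16, -7+2·9=11) = 16 (attained by i=1)
Answer: p(1) = 8; p(4) = 11; p(12) = 19; p(9) = 16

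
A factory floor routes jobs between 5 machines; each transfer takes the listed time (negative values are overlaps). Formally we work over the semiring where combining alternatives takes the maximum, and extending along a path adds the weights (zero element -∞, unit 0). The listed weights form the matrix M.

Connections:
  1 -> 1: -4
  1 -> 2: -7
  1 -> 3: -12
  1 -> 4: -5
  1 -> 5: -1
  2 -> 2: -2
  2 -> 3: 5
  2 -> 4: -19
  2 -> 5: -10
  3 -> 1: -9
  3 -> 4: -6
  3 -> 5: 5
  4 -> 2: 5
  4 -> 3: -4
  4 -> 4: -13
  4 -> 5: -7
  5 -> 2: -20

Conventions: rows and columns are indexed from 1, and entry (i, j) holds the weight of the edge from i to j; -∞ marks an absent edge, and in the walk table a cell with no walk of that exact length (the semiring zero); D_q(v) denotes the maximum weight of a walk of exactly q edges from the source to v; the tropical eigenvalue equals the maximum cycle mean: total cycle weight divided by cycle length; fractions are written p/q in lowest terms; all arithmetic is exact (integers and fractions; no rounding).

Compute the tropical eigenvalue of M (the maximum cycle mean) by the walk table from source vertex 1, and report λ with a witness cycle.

q=0: [0, -∞, -∞, -∞, -∞]
q=1: [-4, -7, -12, -5, -1]
q=2: [-8, 0, -2, -9, -5]
q=3: [-11, -2, 5, -8, 3]
q=4: [-4, -3, 3, -1, 10]
q=5: [-6, 4, 2, -3, 8]
Optimal cycle mean attained by: cycle 2->3->4->2, total 5 + (-6) + 5, length 3.
Answer: λ = 4/3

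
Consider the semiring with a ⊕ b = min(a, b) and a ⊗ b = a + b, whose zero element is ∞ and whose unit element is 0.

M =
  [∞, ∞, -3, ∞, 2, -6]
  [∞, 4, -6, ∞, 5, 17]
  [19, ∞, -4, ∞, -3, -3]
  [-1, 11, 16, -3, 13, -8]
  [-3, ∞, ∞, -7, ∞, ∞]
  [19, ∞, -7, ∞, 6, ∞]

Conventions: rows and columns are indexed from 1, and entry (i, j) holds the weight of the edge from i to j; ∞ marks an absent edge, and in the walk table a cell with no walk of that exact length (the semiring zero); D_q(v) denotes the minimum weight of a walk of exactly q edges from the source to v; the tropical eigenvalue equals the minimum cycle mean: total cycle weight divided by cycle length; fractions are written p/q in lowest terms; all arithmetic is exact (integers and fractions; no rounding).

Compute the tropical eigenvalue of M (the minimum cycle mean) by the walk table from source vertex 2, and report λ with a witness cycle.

q=0: [∞, 0, ∞, ∞, ∞, ∞]
q=1: [∞, 4, -6, ∞, 5, 17]
q=2: [2, 8, -10, -2, -9, -9]
q=3: [-12, 9, -16, -16, -13, -13]
q=4: [-17, -5, -20, -20, -19, -24]
q=5: [-22, -9, -31, -26, -23, -28]
q=6: [-27, -15, -35, -30, -34, -34]
Optimal cycle mean attained by: cycle 3->5->4->6->3, total (-3) + (-7) + (-8) + (-7), length 4.
Answer: λ = -25/4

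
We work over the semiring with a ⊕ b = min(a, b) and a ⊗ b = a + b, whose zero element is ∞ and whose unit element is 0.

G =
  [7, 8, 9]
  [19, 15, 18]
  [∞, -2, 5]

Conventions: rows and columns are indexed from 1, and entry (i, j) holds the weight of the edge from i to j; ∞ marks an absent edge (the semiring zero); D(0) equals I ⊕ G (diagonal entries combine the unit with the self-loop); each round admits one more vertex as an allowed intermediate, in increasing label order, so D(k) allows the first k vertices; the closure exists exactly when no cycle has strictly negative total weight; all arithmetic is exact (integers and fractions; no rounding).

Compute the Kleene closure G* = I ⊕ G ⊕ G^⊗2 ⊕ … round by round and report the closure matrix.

D(0):
  [0, 8, 9]
  [19, 0, 18]
  [∞, -2, 0]
D(1):
  [0, 8, 9]
  [19, 0, 18]
  [∞, -2, 0]
D(2):
  [0, 8, 9]
  [19, 0, 18]
  [17, -2, 0]
D(3):
  [0, 7, 9]
  [19, 0, 18]
  [17, -2, 0]
Answer: G* = [[0, 7, 9], [19, 0, 18], [17, -2, 0]]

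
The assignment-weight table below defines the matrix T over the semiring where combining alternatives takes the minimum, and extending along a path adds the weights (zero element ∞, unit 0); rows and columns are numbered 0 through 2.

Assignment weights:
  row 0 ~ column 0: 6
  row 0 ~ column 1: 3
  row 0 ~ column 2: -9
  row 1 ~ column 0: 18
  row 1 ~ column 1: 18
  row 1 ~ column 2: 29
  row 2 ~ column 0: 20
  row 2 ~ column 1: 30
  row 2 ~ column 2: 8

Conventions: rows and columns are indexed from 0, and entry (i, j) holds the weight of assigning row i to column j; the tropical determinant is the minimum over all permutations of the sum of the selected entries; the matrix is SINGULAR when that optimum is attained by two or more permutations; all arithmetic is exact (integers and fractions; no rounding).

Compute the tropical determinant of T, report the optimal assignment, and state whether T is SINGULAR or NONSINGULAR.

σ = (0, 1, 2): 6 + 18 + 8 = 32
σ = (0, 2, 1): 6 + 29 + 30 = 65
σ = (1, 0, 2): 3 + 18 + 8 = 29
σ = (1, 2, 0): 3 + 29 + 20 = 52
σ = (2, 0, 1): (-9) + 18 + 30 = 39
σ = (2, 1, 0): (-9) + 18 + 20 = 29
Optimal value attained by: σ = (1, 0, 2).
Answer: det⊕(T) = 29; verdict: SINGULAR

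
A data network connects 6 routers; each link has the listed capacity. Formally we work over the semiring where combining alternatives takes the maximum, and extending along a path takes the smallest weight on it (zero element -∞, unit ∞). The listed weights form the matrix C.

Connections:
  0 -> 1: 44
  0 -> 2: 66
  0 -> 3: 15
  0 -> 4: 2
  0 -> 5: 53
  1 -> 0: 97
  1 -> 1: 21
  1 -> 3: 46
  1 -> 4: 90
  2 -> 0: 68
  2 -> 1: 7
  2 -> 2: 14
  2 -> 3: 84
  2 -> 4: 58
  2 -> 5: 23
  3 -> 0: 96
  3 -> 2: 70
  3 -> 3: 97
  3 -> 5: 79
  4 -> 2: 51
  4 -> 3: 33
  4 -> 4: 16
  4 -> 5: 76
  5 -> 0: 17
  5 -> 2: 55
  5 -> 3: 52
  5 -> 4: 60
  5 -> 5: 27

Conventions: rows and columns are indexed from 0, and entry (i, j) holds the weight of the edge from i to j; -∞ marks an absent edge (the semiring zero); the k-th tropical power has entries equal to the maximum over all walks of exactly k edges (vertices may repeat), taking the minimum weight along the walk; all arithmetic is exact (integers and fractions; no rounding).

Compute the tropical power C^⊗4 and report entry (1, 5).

C^⊗2:
  [66, 21, 53, 66, 58, 27]
  [46, 44, 66, 46, 21, 76]
  [84, 44, 70, 84, 23, 79]
  [96, 44, 70, 97, 60, 79]
  [51, 7, 55, 52, 60, 33]
  [55, 17, 52, 55, 55, 60]
C^⊗3:
  [66, 44, 66, 66, 53, 66]
  [66, 44, 55, 66, 60, 46]
  [84, 44, 70, 84, 60, 79]
  [96, 44, 70, 97, 60, 79]
  [55, 44, 52, 55, 55, 60]
  [55, 44, 55, 55, 60, 55]
C^⊗4:
  [66, 44, 66, 66, 60, 66]
  [66, 44, 66, 66, 55, 66]
  [84, 44, 70, 84, 60, 79]
  [96, 44, 70, 97, 60, 79]
  [55, 44, 55, 55, 60, 55]
  [55, 44, 55, 55, 55, 60]
Key observation: the optimum is the walk 1->0->2->3->5, with weight 97 min 66 min 84 min 79 = 66.
Optimal value attained by: walk 1->0->2->3->5.
Answer: (C^⊗4)[1][5] = 66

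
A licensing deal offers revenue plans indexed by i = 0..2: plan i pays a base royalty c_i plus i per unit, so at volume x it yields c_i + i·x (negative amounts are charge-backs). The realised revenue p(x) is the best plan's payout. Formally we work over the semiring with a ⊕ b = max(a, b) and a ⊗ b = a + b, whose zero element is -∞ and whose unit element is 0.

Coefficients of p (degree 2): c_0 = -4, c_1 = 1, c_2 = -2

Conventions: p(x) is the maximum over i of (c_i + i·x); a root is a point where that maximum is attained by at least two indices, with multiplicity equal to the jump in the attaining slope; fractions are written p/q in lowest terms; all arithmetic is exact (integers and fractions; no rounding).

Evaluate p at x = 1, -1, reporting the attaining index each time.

p(1) = max(-4+0·1=-4, 1+1·1=2, -2+2·1=0) = 2 (attained by i=1)
p(-1) = max(-4+0·(-1)=-4, 1+1·(-1)=0, -2+2·(-1)=-4) = 0 (attained by i=1)
Answer: p(1) = 2; p(-1) = 0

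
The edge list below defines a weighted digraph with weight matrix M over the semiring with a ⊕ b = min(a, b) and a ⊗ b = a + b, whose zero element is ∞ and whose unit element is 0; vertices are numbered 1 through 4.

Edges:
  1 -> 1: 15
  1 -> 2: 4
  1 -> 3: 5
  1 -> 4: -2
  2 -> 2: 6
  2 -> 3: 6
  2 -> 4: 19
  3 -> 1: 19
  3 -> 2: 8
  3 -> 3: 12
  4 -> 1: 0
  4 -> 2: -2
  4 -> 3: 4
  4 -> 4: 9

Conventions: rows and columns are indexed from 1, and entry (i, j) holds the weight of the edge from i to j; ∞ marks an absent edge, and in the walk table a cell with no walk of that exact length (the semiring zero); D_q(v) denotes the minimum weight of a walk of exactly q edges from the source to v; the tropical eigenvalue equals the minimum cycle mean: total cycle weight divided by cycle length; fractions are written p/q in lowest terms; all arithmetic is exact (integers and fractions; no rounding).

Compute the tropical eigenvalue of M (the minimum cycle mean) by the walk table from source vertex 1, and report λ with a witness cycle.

q=0: [0, ∞, ∞, ∞]
q=1: [15, 4, 5, -2]
q=2: [-2, -4, 2, 7]
q=3: [7, 2, 2, -4]
q=4: [-4, -6, 0, 5]
Optimal cycle mean attained by: cycle 1->4->1, total (-2) + 0, length 2.
Answer: λ = -1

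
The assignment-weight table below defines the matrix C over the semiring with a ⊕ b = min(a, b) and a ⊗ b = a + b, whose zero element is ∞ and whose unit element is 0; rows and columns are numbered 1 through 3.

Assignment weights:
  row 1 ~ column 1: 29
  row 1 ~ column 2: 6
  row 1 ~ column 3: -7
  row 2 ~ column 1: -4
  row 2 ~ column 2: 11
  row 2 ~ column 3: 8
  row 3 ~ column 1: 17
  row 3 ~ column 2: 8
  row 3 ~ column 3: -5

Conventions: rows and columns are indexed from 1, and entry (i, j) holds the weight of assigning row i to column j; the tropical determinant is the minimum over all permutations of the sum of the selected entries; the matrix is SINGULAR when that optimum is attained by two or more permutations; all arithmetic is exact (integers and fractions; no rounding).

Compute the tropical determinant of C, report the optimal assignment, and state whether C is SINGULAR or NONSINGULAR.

σ = (1, 2, 3): 29 + 11 + (-5) = 35
σ = (1, 3, 2): 29 + 8 + 8 = 45
σ = (2, 1, 3): 6 + (-4) + (-5) = -3
σ = (2, 3, 1): 6 + 8 + 17 = 31
σ = (3, 1, 2): (-7) + (-4) + 8 = -3
σ = (3, 2, 1): (-7) + 11 + 17 = 21
Optimal value attained by: σ = (2, 1, 3).
Answer: det⊕(C) = -3; verdict: SINGULAR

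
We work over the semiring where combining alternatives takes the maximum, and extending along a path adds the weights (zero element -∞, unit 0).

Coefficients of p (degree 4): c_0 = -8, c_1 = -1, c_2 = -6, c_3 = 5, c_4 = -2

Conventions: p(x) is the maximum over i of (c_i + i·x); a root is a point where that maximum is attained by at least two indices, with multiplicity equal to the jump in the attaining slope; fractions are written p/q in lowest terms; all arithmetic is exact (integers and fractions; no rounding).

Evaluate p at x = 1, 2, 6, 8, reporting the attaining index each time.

p(1) = max(-8+0·1=-8, -1+1·1=0, -6+2·1=-4, 5+3·1=8, -2+4·1=2) = 8 (attained by i=3)
p(2) = max(-8+0·2=-8, -1+1·2=1, -6+2·2=-2, 5+3·2=11, -2+4·2=6) = 11 (attained by i=3)
p(6) = max(-8+0·6=-8, -1+1·6=5, -6+2·6=6, 5+3·6=23, -2+4·6=22) = 23 (attained by i=3)
p(8) = max(-8+0·8=-8, -1+1·8=7, -6+2·8=10, 5+3·8=29, -2+4·8=30) = 30 (attained by i=4)
Answer: p(1) = 8; p(2) = 11; p(6) = 23; p(8) = 30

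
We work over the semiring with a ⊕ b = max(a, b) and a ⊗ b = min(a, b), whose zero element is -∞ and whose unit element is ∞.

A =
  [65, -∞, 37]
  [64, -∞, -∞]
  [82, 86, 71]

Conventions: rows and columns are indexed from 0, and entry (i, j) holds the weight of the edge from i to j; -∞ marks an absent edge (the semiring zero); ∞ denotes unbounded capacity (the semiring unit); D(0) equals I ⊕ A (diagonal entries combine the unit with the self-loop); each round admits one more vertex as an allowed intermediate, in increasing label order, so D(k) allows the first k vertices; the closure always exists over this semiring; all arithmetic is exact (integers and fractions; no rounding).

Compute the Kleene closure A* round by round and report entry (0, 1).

D(0):
  [∞, -∞, 37]
  [64, ∞, -∞]
  [82, 86, ∞]
D(1):
  [∞, -∞, 37]
  [64, ∞, 37]
  [82, 86, ∞]
D(2):
  [∞, -∞, 37]
  [64, ∞, 37]
  [82, 86, ∞]
D(3):
  [∞, 37, 37]
  [64, ∞, 37]
  [82, 86, ∞]
Answer: A*[0][1] = 37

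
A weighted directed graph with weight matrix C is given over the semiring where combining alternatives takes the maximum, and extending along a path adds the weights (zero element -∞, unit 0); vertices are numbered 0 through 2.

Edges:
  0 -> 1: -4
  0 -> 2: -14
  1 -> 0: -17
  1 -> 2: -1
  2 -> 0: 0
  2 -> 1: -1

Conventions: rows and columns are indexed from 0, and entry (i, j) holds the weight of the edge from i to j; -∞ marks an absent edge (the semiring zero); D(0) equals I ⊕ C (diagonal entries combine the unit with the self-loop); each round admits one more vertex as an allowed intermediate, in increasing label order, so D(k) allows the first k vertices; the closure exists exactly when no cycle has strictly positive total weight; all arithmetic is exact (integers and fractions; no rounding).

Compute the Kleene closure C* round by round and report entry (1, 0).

D(0):
  [0, -4, -14]
  [-17, 0, -1]
  [0, -1, 0]
D(1):
  [0, -4, -14]
  [-17, 0, -1]
  [0, -1, 0]
D(2):
  [0, -4, -5]
  [-17, 0, -1]
  [0, -1, 0]
D(3):
  [0, -4, -5]
  [-1, 0, -1]
  [0, -1, 0]
Answer: C*[1][0] = -1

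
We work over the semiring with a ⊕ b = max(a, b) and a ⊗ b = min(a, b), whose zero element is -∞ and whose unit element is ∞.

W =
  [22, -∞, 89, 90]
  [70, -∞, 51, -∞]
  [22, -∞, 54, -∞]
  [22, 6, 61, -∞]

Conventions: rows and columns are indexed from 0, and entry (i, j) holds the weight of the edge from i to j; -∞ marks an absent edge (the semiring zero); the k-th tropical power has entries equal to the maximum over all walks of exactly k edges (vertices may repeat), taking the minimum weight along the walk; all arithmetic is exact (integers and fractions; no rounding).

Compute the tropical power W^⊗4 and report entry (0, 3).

W^⊗2:
  [22, 6, 61, 22]
  [22, -∞, 70, 70]
  [22, -∞, 54, 22]
  [22, -∞, 54, 22]
W^⊗3:
  [22, 6, 54, 22]
  [22, 6, 61, 22]
  [22, 6, 54, 22]
  [22, 6, 54, 22]
W^⊗4:
  [22, 6, 54, 22]
  [22, 6, 54, 22]
  [22, 6, 54, 22]
  [22, 6, 54, 22]
Key observation: the optimum is the walk 0->0->0->0->3, with weight 22 min 22 min 22 min 90 = 22.
Optimal value attained by: walk 0->0->0->0->3.
Answer: (W^⊗4)[0][3] = 22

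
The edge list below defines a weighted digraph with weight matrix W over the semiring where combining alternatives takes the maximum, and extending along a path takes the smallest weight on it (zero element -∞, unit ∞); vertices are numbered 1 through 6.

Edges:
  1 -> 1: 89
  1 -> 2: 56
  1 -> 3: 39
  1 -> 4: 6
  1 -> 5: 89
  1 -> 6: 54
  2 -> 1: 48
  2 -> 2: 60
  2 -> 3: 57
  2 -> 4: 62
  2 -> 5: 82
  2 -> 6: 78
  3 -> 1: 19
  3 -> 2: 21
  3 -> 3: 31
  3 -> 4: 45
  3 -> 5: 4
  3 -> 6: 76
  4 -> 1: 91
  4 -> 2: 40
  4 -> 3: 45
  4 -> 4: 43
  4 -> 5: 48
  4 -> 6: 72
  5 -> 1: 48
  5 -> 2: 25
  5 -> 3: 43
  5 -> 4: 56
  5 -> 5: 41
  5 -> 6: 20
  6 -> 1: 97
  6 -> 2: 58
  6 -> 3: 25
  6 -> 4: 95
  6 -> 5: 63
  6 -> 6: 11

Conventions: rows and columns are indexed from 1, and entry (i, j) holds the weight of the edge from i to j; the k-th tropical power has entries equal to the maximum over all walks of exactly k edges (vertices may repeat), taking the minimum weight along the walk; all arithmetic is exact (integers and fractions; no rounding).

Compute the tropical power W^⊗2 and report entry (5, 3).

W^⊗2:
  [89, 56, 56, 56, 89, 56]
  [78, 60, 57, 78, 63, 62]
  [76, 58, 45, 76, 63, 45]
  [89, 58, 43, 72, 89, 54]
  [56, 48, 45, 43, 48, 56]
  [91, 58, 57, 58, 89, 72]
Key observation: the optimum is the walk 5->4->3, with weight 56 min 45 = 45.
Optimal value attained by: walk 5->4->3.
Answer: (W^⊗2)[5][3] = 45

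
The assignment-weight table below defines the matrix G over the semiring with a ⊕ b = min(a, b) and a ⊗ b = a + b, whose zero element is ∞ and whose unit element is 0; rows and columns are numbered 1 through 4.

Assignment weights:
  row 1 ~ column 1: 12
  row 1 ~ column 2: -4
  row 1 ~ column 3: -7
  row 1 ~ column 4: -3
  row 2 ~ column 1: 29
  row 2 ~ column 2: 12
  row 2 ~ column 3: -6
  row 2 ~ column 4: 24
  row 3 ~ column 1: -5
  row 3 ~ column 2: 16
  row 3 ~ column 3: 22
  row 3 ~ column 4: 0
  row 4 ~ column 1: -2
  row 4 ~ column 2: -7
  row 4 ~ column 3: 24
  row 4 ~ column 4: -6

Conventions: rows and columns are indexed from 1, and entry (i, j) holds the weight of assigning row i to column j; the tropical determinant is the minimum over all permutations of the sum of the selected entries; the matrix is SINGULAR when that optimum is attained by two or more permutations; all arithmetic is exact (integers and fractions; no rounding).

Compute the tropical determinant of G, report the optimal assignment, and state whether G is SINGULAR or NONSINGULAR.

σ = (1, 2, 3, 4): 12 + 12 + 22 + (-6) = 40
σ = (1, 2, 4, 3): 12 + 12 + 0 + 24 = 48
σ = (1, 3, 2, 4): 12 + (-6) + 16 + (-6) = 16
σ = (1, 3, 4, 2): 12 + (-6) + 0 + (-7) = -1
σ = (1, 4, 2, 3): 12 + 24 + 16 + 24 = 76
σ = (1, 4, 3, 2): 12 + 24 + 22 + (-7) = 51
σ = (2, 1, 3, 4): (-4) + 29 + 22 + (-6) = 41
σ = (2, 1, 4, 3): (-4) + 29 + 0 + 24 = 49
σ = (2, 3, 1, 4): (-4) + (-6) + (-5) + (-6) = -21
σ = (2, 3, 4, 1): (-4) + (-6) + 0 + (-2) = -12
σ = (2, 4, 1, 3): (-4) + 24 + (-5) + 24 = 39
σ = (2, 4, 3, 1): (-4) + 24 + 22 + (-2) = 40
σ = (3, 1, 2, 4): (-7) + 29 + 16 + (-6) = 32
σ = (3, 1, 4, 2): (-7) + 29 + 0 + (-7) = 15
σ = (3, 2, 1, 4): (-7) + 12 + (-5) + (-6) = -6
σ = (3, 2, 4, 1): (-7) + 12 + 0 + (-2) = 3
σ = (3, 4, 1, 2): (-7) + 24 + (-5) + (-7) = 5
σ = (3, 4, 2, 1): (-7) + 24 + 16 + (-2) = 31
σ = (4, 1, 2, 3): (-3) + 29 + 16 + 24 = 66
σ = (4, 1, 3, 2): (-3) + 29 + 22 + (-7) = 41
σ = (4, 2, 1, 3): (-3) + 12 + (-5) + 24 = 28
σ = (4, 2, 3, 1): (-3) + 12 + 22 + (-2) = 29
σ = (4, 3, 1, 2): (-3) + (-6) + (-5) + (-7) = -21
σ = (4, 3, 2, 1): (-3) + (-6) + 16 + (-2) = 5
Optimal value attained by: σ = (2, 3, 1, 4).
Answer: det⊕(G) = -21; verdict: SINGULAR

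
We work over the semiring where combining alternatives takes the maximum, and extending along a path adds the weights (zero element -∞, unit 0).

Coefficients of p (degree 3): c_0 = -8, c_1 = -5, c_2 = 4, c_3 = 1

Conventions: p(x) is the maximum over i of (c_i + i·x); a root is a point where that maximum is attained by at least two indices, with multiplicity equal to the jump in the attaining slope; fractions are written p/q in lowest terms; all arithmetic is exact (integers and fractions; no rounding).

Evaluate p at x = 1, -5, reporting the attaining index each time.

p(1) = max(-8+0·1=-8, -5+1·1=-4, 4+2·1=6, 1+3·1=4) = 6 (attained by i=2)
p(-5) = max(-8+0·(-5)=-8, -5+1·(-5)=-10, 4+2·(-5)=-6, 1+3·(-5)=-14) = -6 (attained by i=2)
Answer: p(1) = 6; p(-5) = -6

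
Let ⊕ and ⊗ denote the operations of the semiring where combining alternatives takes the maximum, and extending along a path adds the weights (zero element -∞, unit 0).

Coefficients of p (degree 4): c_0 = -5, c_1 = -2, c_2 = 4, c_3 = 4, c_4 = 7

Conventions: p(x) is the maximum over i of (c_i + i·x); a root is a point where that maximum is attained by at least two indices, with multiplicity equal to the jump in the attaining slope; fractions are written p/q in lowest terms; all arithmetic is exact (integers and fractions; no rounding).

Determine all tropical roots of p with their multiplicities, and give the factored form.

hull edge (i=0, c=-5) to (i=2, c=4): slope 9/2, span 2
hull edge (i=2, c=4) to (i=4, c=7): slope 3/2, span 2
Factored form: p(x) = 7 ⊗ (x ⊕ (-9/2)) ⊗ (x ⊕ (-9/2)) ⊗ (x ⊕ (-3/2)) ⊗ (x ⊕ (-3/2))
Answer: roots = -9/2 (mult 2), -3/2 (mult 2)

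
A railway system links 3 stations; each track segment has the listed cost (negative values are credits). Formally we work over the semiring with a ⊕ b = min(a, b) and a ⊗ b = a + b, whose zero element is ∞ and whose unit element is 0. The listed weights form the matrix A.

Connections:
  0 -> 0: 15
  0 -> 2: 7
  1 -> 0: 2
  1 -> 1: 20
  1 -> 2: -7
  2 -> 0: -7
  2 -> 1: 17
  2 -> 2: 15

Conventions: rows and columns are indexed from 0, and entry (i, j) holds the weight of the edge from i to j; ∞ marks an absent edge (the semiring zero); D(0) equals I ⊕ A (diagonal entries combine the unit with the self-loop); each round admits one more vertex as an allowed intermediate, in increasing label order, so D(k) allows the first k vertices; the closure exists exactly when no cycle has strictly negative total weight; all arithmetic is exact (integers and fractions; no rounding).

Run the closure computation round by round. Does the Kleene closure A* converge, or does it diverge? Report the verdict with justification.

D(0):
  [0, ∞, 7]
  [2, 0, -7]
  [-7, 17, 0]
D(1):
  [0, ∞, 7]
  [2, 0, -7]
  [-7, 17, 0]
D(2):
  [0, ∞, 7]
  [2, 0, -7]
  [-7, 17, 0]
D(3):
  [0, 24, 7]
  [-14, 0, -7]
  [-7, 17, 0]
Key observation: every diagonal entry stays at the unit through all rounds, so no improving cycle exists.
Answer: CONVERGES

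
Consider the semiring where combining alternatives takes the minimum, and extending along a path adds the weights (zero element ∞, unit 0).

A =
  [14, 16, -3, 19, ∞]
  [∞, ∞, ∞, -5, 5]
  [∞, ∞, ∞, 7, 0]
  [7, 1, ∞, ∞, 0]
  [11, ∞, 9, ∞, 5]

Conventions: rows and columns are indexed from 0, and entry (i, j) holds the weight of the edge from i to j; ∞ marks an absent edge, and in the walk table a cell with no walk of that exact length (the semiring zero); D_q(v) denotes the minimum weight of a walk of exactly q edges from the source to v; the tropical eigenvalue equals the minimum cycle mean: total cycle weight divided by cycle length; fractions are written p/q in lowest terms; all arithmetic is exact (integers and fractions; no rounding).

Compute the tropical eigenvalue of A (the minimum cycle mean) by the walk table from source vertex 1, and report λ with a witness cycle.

q=0: [∞, 0, ∞, ∞, ∞]
q=1: [∞, ∞, ∞, -5, 5]
q=2: [2, -4, 14, ∞, -5]
q=3: [6, 18, -1, -9, 0]
q=4: [-2, -8, 3, 6, -9]
q=5: [2, 7, -5, -13, -4]
Optimal cycle mean attained by: cycle 1->3->1, total (-5) + 1, length 2.
Answer: λ = -2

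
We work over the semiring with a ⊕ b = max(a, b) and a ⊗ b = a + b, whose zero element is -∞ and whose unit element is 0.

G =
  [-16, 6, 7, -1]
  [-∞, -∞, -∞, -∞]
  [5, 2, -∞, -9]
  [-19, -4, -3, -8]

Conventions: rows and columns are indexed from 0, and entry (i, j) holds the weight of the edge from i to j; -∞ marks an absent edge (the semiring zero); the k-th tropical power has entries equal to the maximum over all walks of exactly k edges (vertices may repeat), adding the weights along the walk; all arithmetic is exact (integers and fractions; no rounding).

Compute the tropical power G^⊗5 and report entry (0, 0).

G^⊗2:
  [12, 9, -4, -2]
  [-∞, -∞, -∞, -∞]
  [-11, 11, 12, 4]
  [2, -1, -11, -12]
G^⊗3:
  [1, 18, 19, 11]
  [-∞, -∞, -∞, -∞]
  [17, 14, 1, 3]
  [-6, 8, 9, 1]
G^⊗4:
  [24, 21, 8, 10]
  [-∞, -∞, -∞, -∞]
  [6, 23, 24, 16]
  [14, 11, 1, 0]
G^⊗5:
  [13, 30, 31, 23]
  [-∞, -∞, -∞, -∞]
  [29, 26, 13, 15]
  [6, 20, 21, 13]
Key observation: the optimum is the walk 0->2->0->3->2->0, with weight 7 + 5 + (-1) + (-3) + 5 = 13.
Optimal value attained by: walk 0->2->0->3->2->0.
Answer: (G^⊗5)[0][0] = 13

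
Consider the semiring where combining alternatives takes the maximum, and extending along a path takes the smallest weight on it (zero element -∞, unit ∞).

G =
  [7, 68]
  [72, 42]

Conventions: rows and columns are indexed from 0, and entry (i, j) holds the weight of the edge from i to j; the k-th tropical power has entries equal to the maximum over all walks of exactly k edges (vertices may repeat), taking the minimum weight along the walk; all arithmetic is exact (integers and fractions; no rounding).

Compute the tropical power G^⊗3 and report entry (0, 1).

G^⊗2:
  [68, 42]
  [42, 68]
G^⊗3:
  [42, 68]
  [68, 42]
Key observation: the optimum is the walk 0->1->0->1, with weight 68 min 72 min 68 = 68.
Optimal value attained by: walk 0->1->0->1.
Answer: (G^⊗3)[0][1] = 68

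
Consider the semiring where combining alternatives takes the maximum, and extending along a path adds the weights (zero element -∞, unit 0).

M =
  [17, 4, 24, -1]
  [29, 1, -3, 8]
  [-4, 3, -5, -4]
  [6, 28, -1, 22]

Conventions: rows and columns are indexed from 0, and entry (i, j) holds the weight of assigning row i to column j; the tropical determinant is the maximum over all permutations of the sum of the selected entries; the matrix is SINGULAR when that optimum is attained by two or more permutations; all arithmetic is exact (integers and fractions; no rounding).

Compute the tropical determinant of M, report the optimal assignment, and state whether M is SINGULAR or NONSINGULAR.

σ = (0, 1, 2, 3): 17 + 1 + (-5) + 22 = 35
σ = (0, 1, 3, 2): 17 + 1 + (-4) + (-1) = 13
σ = (0, 2, 1, 3): 17 + (-3) + 3 + 22 = 39
σ = (0, 2, 3, 1): 17 + (-3) + (-4) + 28 = 38
σ = (0, 3, 1, 2): 17 + 8 + 3 + (-1) = 27
σ = (0, 3, 2, 1): 17 + 8 + (-5) + 28 = 48
σ = (1, 0, 2, 3): 4 + 29 + (-5) + 22 = 50
σ = (1, 0, 3, 2): 4 + 29 + (-4) + (-1) = 28
σ = (1, 2, 0, 3): 4 + (-3) + (-4) + 22 = 19
σ = (1, 2, 3, 0): 4 + (-3) + (-4) + 6 = 3
σ = (1, 3, 0, 2): 4 + 8 + (-4) + (-1) = 7
σ = (1, 3, 2, 0): 4 + 8 + (-5) + 6 = 13
σ = (2, 0, 1, 3): 24 + 29 + 3 + 22 = 78
σ = (2, 0, 3, 1): 24 + 29 + (-4) + 28 = 77
σ = (2, 1, 0, 3): 24 + 1 + (-4) + 22 = 43
σ = (2, 1, 3, 0): 24 + 1 + (-4) + 6 = 27
σ = (2, 3, 0, 1): 24 + 8 + (-4) + 28 = 56
σ = (2, 3, 1, 0): 24 + 8 + 3 + 6 = 41
σ = (3, 0, 1, 2): (-1) + 29 + 3 + (-1) = 30
σ = (3, 0, 2, 1): (-1) + 29 + (-5) + 28 = 51
σ = (3, 1, 0, 2): (-1) + 1 + (-4) + (-1) = -5
σ = (3, 1, 2, 0): (-1) + 1 + (-5) + 6 = 1
σ = (3, 2, 0, 1): (-1) + (-3) + (-4) + 28 = 20
σ = (3, 2, 1, 0): (-1) + (-3) + 3 + 6 = 5
Optimal value attained by: σ = (2, 0, 1, 3).
Answer: det⊕(M) = 78; verdict: NONSINGULAR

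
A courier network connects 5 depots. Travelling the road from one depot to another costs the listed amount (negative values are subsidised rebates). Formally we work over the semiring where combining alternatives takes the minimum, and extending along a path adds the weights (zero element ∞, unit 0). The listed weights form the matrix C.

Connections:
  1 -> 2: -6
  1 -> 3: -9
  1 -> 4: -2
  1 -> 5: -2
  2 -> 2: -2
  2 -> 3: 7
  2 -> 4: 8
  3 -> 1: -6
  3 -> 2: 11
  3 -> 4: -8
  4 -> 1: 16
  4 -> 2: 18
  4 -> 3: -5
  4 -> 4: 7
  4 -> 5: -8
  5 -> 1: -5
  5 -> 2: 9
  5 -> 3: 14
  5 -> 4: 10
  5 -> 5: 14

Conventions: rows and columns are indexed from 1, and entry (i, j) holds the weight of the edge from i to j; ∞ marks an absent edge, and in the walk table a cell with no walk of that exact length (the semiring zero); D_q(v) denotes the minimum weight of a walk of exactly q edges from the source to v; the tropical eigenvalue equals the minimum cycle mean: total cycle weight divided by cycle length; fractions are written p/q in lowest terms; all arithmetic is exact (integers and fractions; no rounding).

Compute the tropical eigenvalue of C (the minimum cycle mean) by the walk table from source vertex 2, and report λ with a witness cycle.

q=0: [∞, 0, ∞, ∞, ∞]
q=1: [∞, -2, 7, 8, ∞]
q=2: [1, -4, 3, -1, 0]
q=3: [-5, -6, -8, -5, -9]
q=4: [-14, -11, -14, -16, -13]
q=5: [-20, -20, -23, -22, -24]
Optimal cycle mean attained by: cycle 1->3->1, total (-9) + (-6), length 2.
Answer: λ = -15/2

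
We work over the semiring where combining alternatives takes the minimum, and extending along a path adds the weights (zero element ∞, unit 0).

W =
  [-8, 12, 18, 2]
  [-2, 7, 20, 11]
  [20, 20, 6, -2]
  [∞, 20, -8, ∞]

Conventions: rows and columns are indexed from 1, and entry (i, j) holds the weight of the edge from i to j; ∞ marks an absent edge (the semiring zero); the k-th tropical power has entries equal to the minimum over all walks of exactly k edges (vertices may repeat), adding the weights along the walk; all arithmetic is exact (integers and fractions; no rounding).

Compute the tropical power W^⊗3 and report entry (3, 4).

W^⊗2:
  [-16, 4, -6, -6]
  [-10, 10, 3, 0]
  [12, 18, -10, 4]
  [12, 12, -2, -10]
W^⊗3:
  [-24, -4, -14, -14]
  [-18, 2, -8, -8]
  [4, 10, -4, -12]
  [4, 10, -18, -4]
Key observation: the optimum is the walk 3->4->3->4, with weight (-2) + (-8) + (-2) = -12.
Optimal value attained by: walk 3->4->3->4.
Answer: (W^⊗3)[3][4] = -12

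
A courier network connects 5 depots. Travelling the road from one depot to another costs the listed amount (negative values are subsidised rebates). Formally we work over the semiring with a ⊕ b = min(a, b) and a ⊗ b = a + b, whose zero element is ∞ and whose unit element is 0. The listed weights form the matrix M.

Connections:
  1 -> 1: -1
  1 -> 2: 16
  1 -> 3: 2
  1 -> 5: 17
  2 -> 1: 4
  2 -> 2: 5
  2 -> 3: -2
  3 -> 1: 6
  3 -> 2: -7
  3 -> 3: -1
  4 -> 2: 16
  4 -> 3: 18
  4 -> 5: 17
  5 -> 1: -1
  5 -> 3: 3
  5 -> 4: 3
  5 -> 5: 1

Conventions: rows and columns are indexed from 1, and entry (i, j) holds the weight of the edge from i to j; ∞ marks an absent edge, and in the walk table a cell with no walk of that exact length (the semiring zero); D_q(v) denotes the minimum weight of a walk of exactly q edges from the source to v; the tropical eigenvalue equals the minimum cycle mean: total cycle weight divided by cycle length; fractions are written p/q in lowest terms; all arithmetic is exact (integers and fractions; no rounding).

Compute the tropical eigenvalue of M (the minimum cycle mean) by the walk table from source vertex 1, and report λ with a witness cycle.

q=0: [0, ∞, ∞, ∞, ∞]
q=1: [-1, 16, 2, ∞, 17]
q=2: [-2, -5, 1, 20, 16]
q=3: [-3, -6, -7, 19, 15]
q=4: [-4, -14, -8, 18, 14]
q=5: [-10, -15, -16, 17, 13]
Optimal cycle mean attained by: cycle 2->3->2, total (-2) + (-7), length 2.
Answer: λ = -9/2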